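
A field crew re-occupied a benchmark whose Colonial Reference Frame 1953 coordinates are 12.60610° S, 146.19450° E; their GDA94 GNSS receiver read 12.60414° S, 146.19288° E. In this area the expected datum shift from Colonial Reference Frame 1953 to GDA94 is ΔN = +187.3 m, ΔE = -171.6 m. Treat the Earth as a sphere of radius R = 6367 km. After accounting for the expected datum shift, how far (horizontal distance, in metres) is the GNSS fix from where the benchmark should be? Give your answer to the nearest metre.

31 m

Observed coordinate differences: Δφ = +0.00196°, Δλ = -0.00162°.
Converting to metres (1° lat = 111125 m, cos φ = 0.975894): observed ΔN = 217.8 m, observed ΔE = -175.7 m.
Subtracting the expected shift leaves a residual of 217.8 − (187.3) = 30.5 m north and -175.7 − (-171.6) = -4.1 m east.
Residual distance = √(30.5² + (-4.1)²) = 30.8 m.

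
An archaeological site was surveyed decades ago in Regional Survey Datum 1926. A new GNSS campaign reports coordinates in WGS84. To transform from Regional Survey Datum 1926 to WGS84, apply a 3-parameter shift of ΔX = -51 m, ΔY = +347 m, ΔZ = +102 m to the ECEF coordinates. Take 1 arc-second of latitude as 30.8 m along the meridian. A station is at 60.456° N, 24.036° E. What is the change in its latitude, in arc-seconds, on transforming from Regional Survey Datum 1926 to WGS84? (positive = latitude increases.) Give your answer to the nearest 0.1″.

Δφ = -1.0″

sin φ = 0.869977, cos φ = 0.493092, sin λ = 0.407311, cos λ = 0.913290.
North component: ΔN = −sin φ cos λ·ΔX − sin φ sin λ·ΔY + cos φ·ΔZ = −(0.869977)(0.913290)(-51) − (0.869977)(0.407311)(347) + (0.493092)(102) = -32.14 m.
1° of latitude spans 3600 × 30.80 = 110880 m, so Δφ = -32.14 / 110880 × 3600 = -1.044″.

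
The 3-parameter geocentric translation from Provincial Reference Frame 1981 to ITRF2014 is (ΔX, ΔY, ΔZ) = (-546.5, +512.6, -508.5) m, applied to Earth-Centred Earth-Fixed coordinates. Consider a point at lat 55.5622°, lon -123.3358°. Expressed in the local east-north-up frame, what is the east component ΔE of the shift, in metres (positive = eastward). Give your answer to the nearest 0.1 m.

ΔE = -738.3 m

At φ = 55.5622°, λ = -123.3358°: sin φ = 0.824741, cos φ = 0.565511, sin λ = -0.835464, cos λ = -0.549545.
ΔE = −sin λ·ΔX + cos λ·ΔY = −(-0.835464)·(-546.5) + (-0.549545)·(512.6) = -738.28 m.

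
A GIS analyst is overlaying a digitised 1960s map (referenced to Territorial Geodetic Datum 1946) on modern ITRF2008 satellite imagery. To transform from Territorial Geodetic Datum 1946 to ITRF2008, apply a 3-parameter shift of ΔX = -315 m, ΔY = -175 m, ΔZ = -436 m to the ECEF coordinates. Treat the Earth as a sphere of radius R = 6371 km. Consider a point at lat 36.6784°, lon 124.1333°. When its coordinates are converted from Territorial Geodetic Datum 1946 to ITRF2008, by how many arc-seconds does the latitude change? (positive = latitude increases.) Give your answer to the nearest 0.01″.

Δφ = -11.94″

sin φ = 0.597323, cos φ = 0.802001, sin λ = 0.827734, cos λ = -0.561120.
North component: ΔN = −sin φ cos λ·ΔX − sin φ sin λ·ΔY + cos φ·ΔZ = −(0.597323)(-0.561120)(-315) − (0.597323)(0.827734)(-175) + (0.802001)(-436) = -368.73 m.
1° of latitude spans πR/180 = 111195 m, so Δφ = -368.73 / 111195 × 3600 = -11.938″.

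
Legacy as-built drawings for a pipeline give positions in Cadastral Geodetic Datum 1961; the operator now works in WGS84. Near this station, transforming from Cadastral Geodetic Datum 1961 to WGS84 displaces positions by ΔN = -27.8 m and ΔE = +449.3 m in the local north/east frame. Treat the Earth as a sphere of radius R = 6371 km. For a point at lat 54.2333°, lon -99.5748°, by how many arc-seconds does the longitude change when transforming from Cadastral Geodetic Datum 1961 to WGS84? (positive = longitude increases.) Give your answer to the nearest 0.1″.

Δλ = 24.9″

At latitude 54.2333°, cos φ = 0.584486.
One radian of longitude at latitude φ spans R cos φ, so Δλ = ΔE / (R cos φ) = 449.3 / (6371000 × 0.584486) = 1.2066e-04 rad = 24.887″.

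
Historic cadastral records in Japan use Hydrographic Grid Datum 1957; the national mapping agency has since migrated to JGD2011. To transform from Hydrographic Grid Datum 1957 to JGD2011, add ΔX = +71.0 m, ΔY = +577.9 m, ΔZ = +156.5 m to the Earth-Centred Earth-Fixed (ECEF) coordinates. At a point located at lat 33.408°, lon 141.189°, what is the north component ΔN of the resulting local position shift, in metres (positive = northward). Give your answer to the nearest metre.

ΔN = -38 m

The local north axis is (−sin φ cos λ, −sin φ sin λ, cos φ), giving ΔN = 30.461 − 199.427 + 130.642 = -38.32 m.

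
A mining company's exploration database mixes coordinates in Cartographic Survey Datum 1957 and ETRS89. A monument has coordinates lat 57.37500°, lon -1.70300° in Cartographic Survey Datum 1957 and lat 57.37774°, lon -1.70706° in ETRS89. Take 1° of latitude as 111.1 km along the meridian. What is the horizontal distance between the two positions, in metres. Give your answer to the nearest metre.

390 m

Δφ = 57.37774° − 57.37500° = +0.00274°; Δλ = -1.70706° − -1.70300° = -0.00406°.
ΔN = Δφ × 111100 = 304.4 m; ΔE = Δλ × 111100 × cos(57.37500°) = -0.00406 × 111100 × 0.539138 = -243.2 m.
Distance = √(ΔE² + ΔN²) = √((-243.2)² + 304.4²) = 389.6 m.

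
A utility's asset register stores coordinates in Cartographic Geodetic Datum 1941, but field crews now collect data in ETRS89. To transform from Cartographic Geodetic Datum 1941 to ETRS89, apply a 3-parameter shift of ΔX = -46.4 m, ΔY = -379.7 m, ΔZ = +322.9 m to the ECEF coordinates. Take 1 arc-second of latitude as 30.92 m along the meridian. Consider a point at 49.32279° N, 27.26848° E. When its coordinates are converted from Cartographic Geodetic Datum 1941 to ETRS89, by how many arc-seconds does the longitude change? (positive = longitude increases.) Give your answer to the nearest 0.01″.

sin φ = 0.758394, cos φ = 0.651797, sin λ = 0.458161, cos λ = 0.888869.
East component: ΔE = −sin λ·ΔX + cos λ·ΔY = −(0.458161)(-46.4) + (0.888869)(-379.7) = -316.25 m.
1° of latitude spans 3600 × 30.92 = 111312 m; at latitude φ, 1° of longitude spans that × cos φ = 72552.8 m, so Δλ = -316.25 / 72552.8 × 3600 = -15.692″.

Δλ = -15.69″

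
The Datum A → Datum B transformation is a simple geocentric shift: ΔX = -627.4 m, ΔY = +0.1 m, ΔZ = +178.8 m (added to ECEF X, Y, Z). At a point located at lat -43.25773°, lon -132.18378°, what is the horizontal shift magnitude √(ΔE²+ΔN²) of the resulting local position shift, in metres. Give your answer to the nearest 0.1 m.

The local east axis at (φ, λ) is (−sin λ, cos λ, 0), so ΔE = −sin(-132.18378°)·(-627.4) + cos(-132.18378°)·0.1 = -464.97 m.
The local north axis is (−sin φ cos λ, −sin φ sin λ, cos φ), giving ΔN = 288.713 − 0.051 + 130.216 = 418.88 m.
Horizontal magnitude = √(ΔE² + ΔN²) = √((-464.97)² + 418.88²) = 625.82 m.

625.8 m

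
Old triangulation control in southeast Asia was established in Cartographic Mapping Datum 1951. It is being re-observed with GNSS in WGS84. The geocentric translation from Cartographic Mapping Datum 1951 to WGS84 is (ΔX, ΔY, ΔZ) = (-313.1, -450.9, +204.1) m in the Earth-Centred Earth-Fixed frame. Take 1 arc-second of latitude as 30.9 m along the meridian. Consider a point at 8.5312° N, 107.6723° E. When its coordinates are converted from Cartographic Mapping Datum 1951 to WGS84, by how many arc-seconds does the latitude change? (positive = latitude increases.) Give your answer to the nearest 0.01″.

sin φ = 0.148348, cos φ = 0.988935, sin λ = 0.952808, cos λ = -0.303572.
North component: ΔN = −sin φ cos λ·ΔX − sin φ sin λ·ΔY + cos φ·ΔZ = −(0.148348)(-0.303572)(-313.1) − (0.148348)(0.952808)(-450.9) + (0.988935)(204.1) = 251.47 m.
1° of latitude spans 3600 × 30.90 = 111240 m, so Δφ = 251.47 / 111240 × 3600 = 8.138″.

Δφ = 8.14″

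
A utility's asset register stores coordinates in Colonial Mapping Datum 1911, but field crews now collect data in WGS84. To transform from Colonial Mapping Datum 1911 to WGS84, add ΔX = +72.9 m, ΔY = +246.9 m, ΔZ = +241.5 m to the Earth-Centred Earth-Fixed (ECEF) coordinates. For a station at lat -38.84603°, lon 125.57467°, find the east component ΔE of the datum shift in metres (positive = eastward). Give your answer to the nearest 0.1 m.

ΔE = -202.9 m

At φ = -38.84603°, λ = 125.57467°: sin φ = -0.627230, cos φ = 0.778834, sin λ = 0.813358, cos λ = -0.581763.
ΔE = −sin λ·ΔX + cos λ·ΔY = −(0.813358)·(72.9) + (-0.581763)·(246.9) = -202.93 m.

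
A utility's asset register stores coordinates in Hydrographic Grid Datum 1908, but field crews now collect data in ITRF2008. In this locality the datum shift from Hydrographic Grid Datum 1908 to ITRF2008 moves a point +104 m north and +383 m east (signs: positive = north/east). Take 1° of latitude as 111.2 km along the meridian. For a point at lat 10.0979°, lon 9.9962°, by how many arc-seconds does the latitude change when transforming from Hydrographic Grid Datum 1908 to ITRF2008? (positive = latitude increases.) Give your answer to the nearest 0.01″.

Δφ = 3.37″

1° of latitude = 111.2 km, so Δφ = 104.0 / 111200 = 0.0009353° = 3.367″.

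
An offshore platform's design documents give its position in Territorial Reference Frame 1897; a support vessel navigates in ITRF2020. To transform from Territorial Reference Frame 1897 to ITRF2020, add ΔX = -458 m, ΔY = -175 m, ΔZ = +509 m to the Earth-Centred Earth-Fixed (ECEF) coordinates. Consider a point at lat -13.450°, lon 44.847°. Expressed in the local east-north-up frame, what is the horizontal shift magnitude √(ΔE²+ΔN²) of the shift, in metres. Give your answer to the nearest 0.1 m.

438.5 m

The local east axis at (φ, λ) is (−sin λ, cos λ, 0), so ΔE = −sin(44.847°)·(-458) + cos(44.847°)·(-175) = 198.92 m.
The local north axis is (−sin φ cos λ, −sin φ sin λ, cos φ), giving ΔN = -75.528 − 28.705 + 495.040 = 390.81 m.
Horizontal magnitude = √(ΔE² + ΔN²) = √(198.92² + 390.81²) = 438.52 m.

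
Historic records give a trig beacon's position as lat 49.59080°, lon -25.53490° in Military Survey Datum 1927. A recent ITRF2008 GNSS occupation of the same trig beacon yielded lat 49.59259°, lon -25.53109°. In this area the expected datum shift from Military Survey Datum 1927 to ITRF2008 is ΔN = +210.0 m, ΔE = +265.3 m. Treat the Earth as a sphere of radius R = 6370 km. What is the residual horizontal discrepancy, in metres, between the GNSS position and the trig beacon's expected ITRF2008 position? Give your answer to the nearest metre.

14 m

Observed coordinate differences: Δφ = +0.00179°, Δλ = +0.00381°.
Converting to metres (1° lat = 111177 m, cos φ = 0.648242): observed ΔN = 199.0 m, observed ΔE = 274.6 m.
Subtracting the expected shift leaves a residual of 199.0 − (210.0) = -11.0 m north and 274.6 − (265.3) = 9.3 m east.
Residual distance = √((-11.0)² + 9.3²) = 14.4 m.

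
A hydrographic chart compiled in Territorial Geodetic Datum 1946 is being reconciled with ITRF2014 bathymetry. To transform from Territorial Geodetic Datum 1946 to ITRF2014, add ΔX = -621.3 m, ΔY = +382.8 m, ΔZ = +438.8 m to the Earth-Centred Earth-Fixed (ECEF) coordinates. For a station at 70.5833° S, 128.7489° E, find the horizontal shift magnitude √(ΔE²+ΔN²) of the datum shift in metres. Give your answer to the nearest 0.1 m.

The local east axis at (φ, λ) is (−sin λ, cos λ, 0), so ΔE = −sin(128.7489°)·(-621.3) + cos(128.7489°)·382.8 = 244.95 m.
The local north axis is (−sin φ cos λ, −sin φ sin λ, cos φ), giving ΔN = 366.760 + 281.565 + 145.873 = 794.20 m.
Horizontal magnitude = √(ΔE² + ΔN²) = √(244.95² + 794.20²) = 831.11 m.

831.1 m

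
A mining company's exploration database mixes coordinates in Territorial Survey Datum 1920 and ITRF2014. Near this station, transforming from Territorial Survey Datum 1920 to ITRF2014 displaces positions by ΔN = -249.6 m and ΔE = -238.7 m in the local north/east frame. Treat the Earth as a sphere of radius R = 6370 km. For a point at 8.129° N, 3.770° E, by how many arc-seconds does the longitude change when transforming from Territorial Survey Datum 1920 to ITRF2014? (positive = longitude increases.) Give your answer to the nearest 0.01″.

Δλ = -7.81″

At latitude 8.129°, cos φ = 0.989952.
One radian of longitude at latitude φ spans R cos φ, so Δλ = ΔE / (R cos φ) = -238.7 / (6370000 × 0.989952) = -3.7853e-05 rad = -7.808″.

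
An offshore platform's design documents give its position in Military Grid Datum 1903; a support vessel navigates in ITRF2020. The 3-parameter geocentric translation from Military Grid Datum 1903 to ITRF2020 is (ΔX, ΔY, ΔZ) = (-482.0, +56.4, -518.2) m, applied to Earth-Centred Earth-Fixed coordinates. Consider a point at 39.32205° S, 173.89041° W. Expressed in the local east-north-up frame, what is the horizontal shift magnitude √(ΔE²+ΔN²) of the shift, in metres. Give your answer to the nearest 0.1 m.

147.4 m

At φ = -39.32205°, λ = -173.89041°: sin φ = -0.633679, cos φ = 0.773596, sin λ = -0.106430, cos λ = -0.994320.
ΔE = −sin λ·ΔX + cos λ·ΔY = −(-0.106430)·(-482.0) + (-0.994320)·(56.4) = -107.38 m.
ΔN = −sin φ cos λ·ΔX − sin φ sin λ·ΔY + cos φ·ΔZ = −(-0.633679)(-0.994320)(-482.0) − (-0.633679)(-0.106430)(56.4) + (0.773596)(-518.2) = -100.98 m.
Horizontal magnitude = √(ΔE² + ΔN²) = √((-107.38)² + (-100.98)²) = 147.40 m.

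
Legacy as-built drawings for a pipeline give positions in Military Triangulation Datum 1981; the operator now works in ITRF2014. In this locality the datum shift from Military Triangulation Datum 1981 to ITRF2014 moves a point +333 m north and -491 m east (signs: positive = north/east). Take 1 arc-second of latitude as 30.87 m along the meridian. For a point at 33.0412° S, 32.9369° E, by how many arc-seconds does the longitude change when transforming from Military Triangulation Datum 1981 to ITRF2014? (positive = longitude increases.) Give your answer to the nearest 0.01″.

At latitude -33.0412°, cos φ = 0.838279.
1″ of longitude at this latitude = 30.87 × cos φ = 25.8777 m, so Δλ = -491.0 / 25.8777 = -18.974″.

Δλ = -18.97″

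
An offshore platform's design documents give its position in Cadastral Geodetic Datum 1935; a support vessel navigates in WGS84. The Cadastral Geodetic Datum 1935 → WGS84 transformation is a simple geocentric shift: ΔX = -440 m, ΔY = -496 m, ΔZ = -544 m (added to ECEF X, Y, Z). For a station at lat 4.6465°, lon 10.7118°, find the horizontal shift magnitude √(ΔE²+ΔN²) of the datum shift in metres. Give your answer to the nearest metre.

At φ = 4.6465°, λ = 10.7118°: sin φ = 0.081008, cos φ = 0.996713, sin λ = 0.185869, cos λ = 0.982575.
ΔE = −sin λ·ΔX + cos λ·ΔY = −(0.185869)·(-440) + (0.982575)·(-496) = -405.57 m.
ΔN = −sin φ cos λ·ΔX − sin φ sin λ·ΔY + cos φ·ΔZ = −(0.081008)(0.982575)(-440) − (0.081008)(0.185869)(-496) + (0.996713)(-544) = -499.72 m.
Horizontal magnitude = √(ΔE² + ΔN²) = √((-405.57)² + (-499.72)²) = 643.59 m.

644 m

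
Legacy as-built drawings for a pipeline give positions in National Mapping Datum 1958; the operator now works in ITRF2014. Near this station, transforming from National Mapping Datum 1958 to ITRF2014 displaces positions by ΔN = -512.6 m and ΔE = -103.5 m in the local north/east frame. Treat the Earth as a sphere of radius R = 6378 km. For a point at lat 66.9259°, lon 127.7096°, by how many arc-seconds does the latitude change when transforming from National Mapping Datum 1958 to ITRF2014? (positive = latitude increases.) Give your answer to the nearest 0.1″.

On a sphere of radius R, 1 rad of latitude = R, so Δφ = ΔN / R = -512.6 / 6378000 = -8.0370e-05 rad = -16.578″.

Δφ = -16.6″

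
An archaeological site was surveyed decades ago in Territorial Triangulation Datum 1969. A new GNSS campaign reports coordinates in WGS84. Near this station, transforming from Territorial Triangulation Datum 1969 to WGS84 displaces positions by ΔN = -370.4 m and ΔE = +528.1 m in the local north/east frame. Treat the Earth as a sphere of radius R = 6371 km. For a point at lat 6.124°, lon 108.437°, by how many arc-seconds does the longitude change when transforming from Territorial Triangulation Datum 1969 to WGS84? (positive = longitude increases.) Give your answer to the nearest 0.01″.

Δλ = 17.20″

At latitude 6.124°, cos φ = 0.994293.
One radian of longitude at latitude φ spans R cos φ, so Δλ = ΔE / (R cos φ) = 528.1 / (6371000 × 0.994293) = 8.3367e-05 rad = 17.196″.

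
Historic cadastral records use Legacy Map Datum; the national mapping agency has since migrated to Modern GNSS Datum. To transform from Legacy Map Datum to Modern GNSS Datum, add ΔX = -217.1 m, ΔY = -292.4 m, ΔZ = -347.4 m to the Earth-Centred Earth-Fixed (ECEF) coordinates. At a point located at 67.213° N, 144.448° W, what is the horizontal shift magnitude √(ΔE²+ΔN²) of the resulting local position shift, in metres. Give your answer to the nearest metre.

The local east axis at (φ, λ) is (−sin λ, cos λ, 0), so ΔE = −sin(-144.448°)·(-217.1) + cos(-144.448°)·(-292.4) = 111.66 m.
The local north axis is (−sin φ cos λ, −sin φ sin λ, cos φ), giving ΔN = -162.844 − 156.744 − 134.550 = -454.14 m.
Horizontal magnitude = √(ΔE² + ΔN²) = √(111.66² + (-454.14)²) = 467.66 m.

468 m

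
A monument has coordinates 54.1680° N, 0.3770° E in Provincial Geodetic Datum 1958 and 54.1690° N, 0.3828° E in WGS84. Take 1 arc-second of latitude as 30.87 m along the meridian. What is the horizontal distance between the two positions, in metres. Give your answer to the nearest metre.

Δφ = 54.1690° − 54.1680° = +0.0010°; Δλ = 0.3828° − 0.3770° = +0.0058°.
1° of latitude = 3600 × 30.87 = 111132 m.
ΔN = Δφ × 111132 = 111.1 m; ΔE = Δλ × 111132 × cos(54.1680°) = +0.0058 × 111132 × 0.585411 = 377.3 m.
Distance = √(ΔE² + ΔN²) = √(377.3² + 111.1²) = 393.4 m.

393 m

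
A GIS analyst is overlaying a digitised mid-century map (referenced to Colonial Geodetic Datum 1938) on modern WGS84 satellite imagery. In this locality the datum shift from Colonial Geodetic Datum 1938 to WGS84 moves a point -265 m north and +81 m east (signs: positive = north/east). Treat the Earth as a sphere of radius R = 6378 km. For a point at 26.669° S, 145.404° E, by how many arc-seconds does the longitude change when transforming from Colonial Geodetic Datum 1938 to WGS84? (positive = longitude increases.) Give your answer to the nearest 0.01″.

At latitude -26.669°, cos φ = 0.893614.
One radian of longitude at latitude φ spans R cos φ, so Δλ = ΔE / (R cos φ) = 81.0 / (6378000 × 0.893614) = 1.4212e-05 rad = 2.931″.

Δλ = 2.93″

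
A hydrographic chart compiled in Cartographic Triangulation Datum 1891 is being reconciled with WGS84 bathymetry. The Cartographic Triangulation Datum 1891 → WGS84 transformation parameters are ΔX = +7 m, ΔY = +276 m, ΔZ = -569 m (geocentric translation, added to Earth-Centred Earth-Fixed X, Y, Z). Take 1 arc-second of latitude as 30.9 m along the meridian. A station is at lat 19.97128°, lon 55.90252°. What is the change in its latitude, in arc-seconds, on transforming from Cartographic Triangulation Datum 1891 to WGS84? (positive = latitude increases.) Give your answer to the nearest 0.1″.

sin φ = 0.341549, cos φ = 0.939864, sin λ = 0.828085, cos λ = 0.560603.
North component: ΔN = −sin φ cos λ·ΔX − sin φ sin λ·ΔY + cos φ·ΔZ = −(0.341549)(0.560603)(7) − (0.341549)(0.828085)(276) + (0.939864)(-569) = -614.18 m.
1° of latitude spans 3600 × 30.90 = 111240 m, so Δφ = -614.18 / 111240 × 3600 = -19.877″.

Δφ = -19.9″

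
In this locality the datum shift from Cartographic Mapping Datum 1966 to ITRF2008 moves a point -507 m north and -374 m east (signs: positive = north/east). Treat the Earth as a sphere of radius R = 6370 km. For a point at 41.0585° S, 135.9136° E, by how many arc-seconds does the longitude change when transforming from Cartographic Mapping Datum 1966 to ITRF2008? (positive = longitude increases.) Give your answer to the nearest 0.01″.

Δλ = -16.06″

At latitude -41.0585°, cos φ = 0.754039.
One radian of longitude at latitude φ spans R cos φ, so Δλ = ΔE / (R cos φ) = -374.0 / (6370000 × 0.754039) = -7.7864e-05 rad = -16.061″.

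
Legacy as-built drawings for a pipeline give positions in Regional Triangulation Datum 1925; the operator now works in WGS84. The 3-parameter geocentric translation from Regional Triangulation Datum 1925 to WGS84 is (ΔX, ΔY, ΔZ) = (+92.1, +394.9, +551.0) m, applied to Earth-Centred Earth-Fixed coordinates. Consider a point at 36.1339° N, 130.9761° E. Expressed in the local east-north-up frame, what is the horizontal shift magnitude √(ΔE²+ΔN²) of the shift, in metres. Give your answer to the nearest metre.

448 m

At φ = 36.1339°, λ = 130.9761°: sin φ = 0.589674, cos φ = 0.807641, sin λ = 0.754983, cos λ = -0.655744.
ΔE = −sin λ·ΔX + cos λ·ΔY = −(0.754983)·(92.1) + (-0.655744)·(394.9) = -328.49 m.
ΔN = −sin φ cos λ·ΔX − sin φ sin λ·ΔY + cos φ·ΔZ = −(0.589674)(-0.655744)(92.1) − (0.589674)(0.754983)(394.9) + (0.807641)(551.0) = 304.82 m.
Horizontal magnitude = √(ΔE² + ΔN²) = √((-328.49)² + 304.82²) = 448.13 m.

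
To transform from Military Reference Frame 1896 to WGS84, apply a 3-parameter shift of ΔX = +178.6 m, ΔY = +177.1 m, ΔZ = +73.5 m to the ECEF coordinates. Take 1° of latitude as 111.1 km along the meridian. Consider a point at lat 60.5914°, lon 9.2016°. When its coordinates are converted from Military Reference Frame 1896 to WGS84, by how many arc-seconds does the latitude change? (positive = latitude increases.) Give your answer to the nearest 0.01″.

sin φ = 0.871140, cos φ = 0.491035, sin λ = 0.159909, cos λ = 0.987132.
North component: ΔN = −sin φ cos λ·ΔX − sin φ sin λ·ΔY + cos φ·ΔZ = −(0.871140)(0.987132)(178.6) − (0.871140)(0.159909)(177.1) + (0.491035)(73.5) = -142.16 m.
1° of latitude spans 111100 m, so Δφ = -142.16 / 111100 × 3600 = -4.607″.

Δφ = -4.61″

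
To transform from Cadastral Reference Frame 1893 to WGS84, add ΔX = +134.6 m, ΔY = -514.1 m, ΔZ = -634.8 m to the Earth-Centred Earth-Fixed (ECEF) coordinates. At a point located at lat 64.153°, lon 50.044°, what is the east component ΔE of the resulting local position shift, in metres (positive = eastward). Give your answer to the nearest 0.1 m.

The local east axis at (φ, λ) is (−sin λ, cos λ, 0), so ΔE = −sin(50.044°)·134.6 + cos(50.044°)·(-514.1) = -433.33 m.

ΔE = -433.3 m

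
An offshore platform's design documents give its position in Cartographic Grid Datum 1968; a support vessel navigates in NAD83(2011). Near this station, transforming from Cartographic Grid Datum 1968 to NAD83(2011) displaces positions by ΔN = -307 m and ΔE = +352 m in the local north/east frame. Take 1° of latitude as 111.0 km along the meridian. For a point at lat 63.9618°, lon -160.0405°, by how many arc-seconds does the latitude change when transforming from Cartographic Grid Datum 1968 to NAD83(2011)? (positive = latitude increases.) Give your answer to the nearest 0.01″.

1° of latitude = 111.0 km, so Δφ = -307.0 / 111000 = -0.0027658° = -9.957″.

Δφ = -9.96″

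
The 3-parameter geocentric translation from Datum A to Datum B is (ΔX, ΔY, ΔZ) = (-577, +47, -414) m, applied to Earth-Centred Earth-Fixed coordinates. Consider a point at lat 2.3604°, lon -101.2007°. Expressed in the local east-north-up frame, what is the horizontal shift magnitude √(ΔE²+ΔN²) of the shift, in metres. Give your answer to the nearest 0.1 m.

710.0 m

At φ = 2.3604°, λ = -101.2007°: sin φ = 0.041185, cos φ = 0.999152, sin λ = -0.980953, cos λ = -0.194246.
ΔE = −sin λ·ΔX + cos λ·ΔY = −(-0.980953)·(-577) + (-0.194246)·(47) = -575.14 m.
ΔN = −sin φ cos λ·ΔX − sin φ sin λ·ΔY + cos φ·ΔZ = −(0.041185)(-0.194246)(-577) − (0.041185)(-0.980953)(47) + (0.999152)(-414) = -416.37 m.
Horizontal magnitude = √(ΔE² + ΔN²) = √((-575.14)² + (-416.37)²) = 710.03 m.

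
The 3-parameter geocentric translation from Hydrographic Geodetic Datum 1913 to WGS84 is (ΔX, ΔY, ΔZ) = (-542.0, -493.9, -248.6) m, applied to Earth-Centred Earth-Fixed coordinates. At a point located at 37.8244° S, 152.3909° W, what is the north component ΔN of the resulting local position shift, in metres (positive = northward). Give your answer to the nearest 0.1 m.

The local north axis is (−sin φ cos λ, −sin φ sin λ, cos φ), giving ΔN = 294.530 + 140.366 − 196.368 = 238.53 m.

ΔN = 238.5 m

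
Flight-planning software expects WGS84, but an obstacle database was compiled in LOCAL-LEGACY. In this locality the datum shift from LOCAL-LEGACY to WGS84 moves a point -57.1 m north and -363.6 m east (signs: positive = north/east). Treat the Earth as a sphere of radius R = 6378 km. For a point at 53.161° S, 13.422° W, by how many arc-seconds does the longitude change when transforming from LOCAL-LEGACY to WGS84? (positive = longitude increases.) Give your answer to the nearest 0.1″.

At latitude -53.161°, cos φ = 0.599569.
One radian of longitude at latitude φ spans R cos φ, so Δλ = ΔE / (R cos φ) = -363.6 / (6378000 × 0.599569) = -9.5082e-05 rad = -19.612″.

Δλ = -19.6″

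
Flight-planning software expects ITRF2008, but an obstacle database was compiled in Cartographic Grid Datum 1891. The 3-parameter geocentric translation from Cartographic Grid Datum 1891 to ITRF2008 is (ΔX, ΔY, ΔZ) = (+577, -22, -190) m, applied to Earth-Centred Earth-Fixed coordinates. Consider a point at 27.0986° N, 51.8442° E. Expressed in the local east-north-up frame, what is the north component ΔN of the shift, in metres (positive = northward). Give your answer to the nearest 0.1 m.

At φ = 27.0986°, λ = 51.8442°: sin φ = 0.455523, cos φ = 0.890224, sin λ = 0.786334, cos λ = 0.617802.
ΔN = −sin φ cos λ·ΔX − sin φ sin λ·ΔY + cos φ·ΔZ = −(0.455523)(0.617802)(577) − (0.455523)(0.786334)(-22) + (0.890224)(-190) = -323.64 m.

ΔN = -323.6 m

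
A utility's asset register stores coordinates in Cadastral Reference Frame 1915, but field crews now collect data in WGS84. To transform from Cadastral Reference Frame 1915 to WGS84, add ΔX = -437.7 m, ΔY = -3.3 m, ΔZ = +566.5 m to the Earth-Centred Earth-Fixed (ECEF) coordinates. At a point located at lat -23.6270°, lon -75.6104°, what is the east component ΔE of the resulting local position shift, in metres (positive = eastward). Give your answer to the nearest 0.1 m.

At φ = -23.6270°, λ = -75.6104°: sin φ = -0.400781, cos φ = 0.916174, sin λ = -0.968628, cos λ = 0.248514.
ΔE = −sin λ·ΔX + cos λ·ΔY = −(-0.968628)·(-437.7) + (0.248514)·(-3.3) = -424.79 m.

ΔE = -424.8 m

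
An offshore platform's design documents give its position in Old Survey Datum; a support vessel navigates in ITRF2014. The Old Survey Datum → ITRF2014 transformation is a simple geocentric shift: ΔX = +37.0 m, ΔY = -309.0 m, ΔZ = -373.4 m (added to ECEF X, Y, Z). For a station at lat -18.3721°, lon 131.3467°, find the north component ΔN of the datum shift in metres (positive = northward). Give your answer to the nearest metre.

The local north axis is (−sin φ cos λ, −sin φ sin λ, cos φ), giving ΔN = -7.704 − 73.115 − 354.368 = -435.19 m.

ΔN = -435 m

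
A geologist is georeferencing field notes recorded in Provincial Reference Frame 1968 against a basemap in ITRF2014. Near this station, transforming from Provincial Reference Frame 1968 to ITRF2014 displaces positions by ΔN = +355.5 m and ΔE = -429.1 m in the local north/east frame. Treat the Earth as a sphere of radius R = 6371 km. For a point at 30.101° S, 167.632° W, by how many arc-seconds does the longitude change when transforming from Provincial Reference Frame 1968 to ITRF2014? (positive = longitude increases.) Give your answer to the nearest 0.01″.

Δλ = -16.06″

At latitude -30.101°, cos φ = 0.865143.
One radian of longitude at latitude φ spans R cos φ, so Δλ = ΔE / (R cos φ) = -429.1 / (6371000 × 0.865143) = -7.7851e-05 rad = -16.058″.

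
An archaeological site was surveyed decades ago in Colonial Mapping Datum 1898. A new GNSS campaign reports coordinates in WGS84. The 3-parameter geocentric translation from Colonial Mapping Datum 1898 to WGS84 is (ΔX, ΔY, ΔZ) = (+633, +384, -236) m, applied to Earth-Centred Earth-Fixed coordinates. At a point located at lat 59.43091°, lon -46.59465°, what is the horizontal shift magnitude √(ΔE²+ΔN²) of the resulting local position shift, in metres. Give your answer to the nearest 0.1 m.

767.1 m

At φ = 59.43091°, λ = -46.59465°: sin φ = 0.861017, cos φ = 0.508577, sin λ = -0.726511, cos λ = 0.687155.
ΔE = −sin λ·ΔX + cos λ·ΔY = −(-0.726511)·(633) + (0.687155)·(384) = 723.75 m.
ΔN = −sin φ cos λ·ΔX − sin φ sin λ·ΔY + cos φ·ΔZ = −(0.861017)(0.687155)(633) − (0.861017)(-0.726511)(384) + (0.508577)(-236) = -254.33 m.
Horizontal magnitude = √(ΔE² + ΔN²) = √(723.75² + (-254.33)²) = 767.14 m.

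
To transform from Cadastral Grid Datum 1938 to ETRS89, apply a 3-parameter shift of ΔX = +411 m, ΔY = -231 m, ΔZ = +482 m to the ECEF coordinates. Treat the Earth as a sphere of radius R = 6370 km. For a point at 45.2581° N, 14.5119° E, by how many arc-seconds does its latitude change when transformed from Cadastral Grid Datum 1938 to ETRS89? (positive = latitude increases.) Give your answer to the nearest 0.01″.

Δφ = 3.17″

sin φ = 0.710285, cos φ = 0.703914, sin λ = 0.250581, cos λ = 0.968096.
North component: ΔN = −sin φ cos λ·ΔX − sin φ sin λ·ΔY + cos φ·ΔZ = −(0.710285)(0.968096)(411) − (0.710285)(0.250581)(-231) + (0.703914)(482) = 97.79 m.
1° of latitude spans πR/180 = 111177 m, so Δφ = 97.79 / 111177 × 3600 = 3.166″.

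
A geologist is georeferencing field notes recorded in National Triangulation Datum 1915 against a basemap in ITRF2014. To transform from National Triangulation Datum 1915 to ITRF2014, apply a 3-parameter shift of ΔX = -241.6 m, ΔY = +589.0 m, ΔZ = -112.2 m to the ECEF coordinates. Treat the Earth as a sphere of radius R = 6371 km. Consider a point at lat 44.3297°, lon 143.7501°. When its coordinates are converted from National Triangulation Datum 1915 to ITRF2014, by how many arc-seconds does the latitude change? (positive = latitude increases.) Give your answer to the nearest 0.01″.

sin φ = 0.698786, cos φ = 0.715331, sin λ = 0.591308, cos λ = -0.806446.
North component: ΔN = −sin φ cos λ·ΔX − sin φ sin λ·ΔY + cos φ·ΔZ = −(0.698786)(-0.806446)(-241.6) − (0.698786)(0.591308)(589.0) + (0.715331)(-112.2) = -459.78 m.
1° of latitude spans πR/180 = 111195 m, so Δφ = -459.78 / 111195 × 3600 = -14.886″.

Δφ = -14.89″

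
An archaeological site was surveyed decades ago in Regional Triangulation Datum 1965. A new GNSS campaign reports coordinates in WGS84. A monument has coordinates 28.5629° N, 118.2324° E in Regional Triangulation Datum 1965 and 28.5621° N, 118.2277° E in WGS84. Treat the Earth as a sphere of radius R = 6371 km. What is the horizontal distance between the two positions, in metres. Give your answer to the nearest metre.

468 m

Δφ = 28.5621° − 28.5629° = -0.0008°; Δλ = 118.2277° − 118.2324° = -0.0047°.
1° along a meridian = πR/180 = 111195 m.
ΔN = Δφ × 111195 = -89.0 m; ΔE = Δλ × 111195 × cos(28.5629°) = -0.0047 × 111195 × 0.878293 = -459.0 m.
Distance = √(ΔE² + ΔN²) = √((-459.0)² + (-89.0)²) = 467.6 m.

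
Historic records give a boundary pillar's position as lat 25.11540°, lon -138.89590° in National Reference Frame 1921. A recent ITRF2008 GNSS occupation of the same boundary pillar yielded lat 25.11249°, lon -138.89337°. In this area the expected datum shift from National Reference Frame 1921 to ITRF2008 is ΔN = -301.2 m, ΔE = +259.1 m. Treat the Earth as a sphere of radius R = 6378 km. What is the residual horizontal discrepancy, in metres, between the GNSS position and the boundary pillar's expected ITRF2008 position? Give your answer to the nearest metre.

Observed coordinate differences: Δφ = -0.00291°, Δλ = +0.00253°.
Converting to metres (1° lat = 111317 m, cos φ = 0.905455): observed ΔN = -323.9 m, observed ΔE = 255.0 m.
Subtracting the expected shift leaves a residual of -323.9 − (-301.2) = -22.7 m north and 255.0 − (259.1) = -4.1 m east.
Residual distance = √((-22.7)² + (-4.1)²) = 23.1 m.

23 m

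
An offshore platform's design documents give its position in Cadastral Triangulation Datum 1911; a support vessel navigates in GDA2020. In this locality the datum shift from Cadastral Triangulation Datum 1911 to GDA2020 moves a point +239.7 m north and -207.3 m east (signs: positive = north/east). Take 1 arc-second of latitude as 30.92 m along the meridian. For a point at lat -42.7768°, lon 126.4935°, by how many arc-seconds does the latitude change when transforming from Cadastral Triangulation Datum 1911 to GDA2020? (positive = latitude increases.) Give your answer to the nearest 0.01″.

1″ of latitude = 30.92 m, so Δφ = 239.7 / 30.92 = 7.752″.

Δφ = 7.75″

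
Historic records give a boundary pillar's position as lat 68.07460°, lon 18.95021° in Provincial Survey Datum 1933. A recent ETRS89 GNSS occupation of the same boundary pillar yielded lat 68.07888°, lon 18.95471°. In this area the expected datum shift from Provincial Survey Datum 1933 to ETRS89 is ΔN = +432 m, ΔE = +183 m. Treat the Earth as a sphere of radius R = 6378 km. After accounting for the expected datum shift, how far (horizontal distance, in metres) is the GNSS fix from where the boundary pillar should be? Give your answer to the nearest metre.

45 m

Observed coordinate differences: Δφ = +0.00428°, Δλ = +0.00450°.
Converting to metres (1° lat = 111317 m, cos φ = 0.373399): observed ΔN = 476.4 m, observed ΔE = 187.0 m.
Subtracting the expected shift leaves a residual of 476.4 − (432) = 44.4 m north and 187.0 − (183) = 4.0 m east.
Residual distance = √(44.4² + 4.0²) = 44.6 m.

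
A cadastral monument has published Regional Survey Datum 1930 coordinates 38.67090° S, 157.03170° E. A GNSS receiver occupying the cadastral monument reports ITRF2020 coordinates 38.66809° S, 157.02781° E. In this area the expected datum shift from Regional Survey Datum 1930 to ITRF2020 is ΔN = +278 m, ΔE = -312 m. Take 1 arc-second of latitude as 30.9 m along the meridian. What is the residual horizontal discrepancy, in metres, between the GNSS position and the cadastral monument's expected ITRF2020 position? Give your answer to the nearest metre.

43 m

Observed coordinate differences: Δφ = +0.00281°, Δλ = -0.00389°.
Converting to metres (1° lat = 111240 m, cos φ = 0.780748): observed ΔN = 312.6 m, observed ΔE = -337.8 m.
Subtracting the expected shift leaves a residual of 312.6 − (278) = 34.6 m north and -337.8 − (-312) = -25.8 m east.
Residual distance = √(34.6² + (-25.8)²) = 43.2 m.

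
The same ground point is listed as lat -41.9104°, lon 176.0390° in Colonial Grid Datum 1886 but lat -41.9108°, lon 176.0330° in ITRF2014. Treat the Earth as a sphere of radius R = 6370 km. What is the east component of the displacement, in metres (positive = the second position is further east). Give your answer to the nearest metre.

ΔE = -496 m

Δφ = -41.9108° − -41.9104° = -0.0004°; Δλ = 176.0330° − 176.0390° = -0.0060°.
1° along a meridian = πR/180 = 111177 m.
ΔN = Δφ × 111177 = -44.5 m; ΔE = Δλ × 111177 × cos(-41.9104°) = -0.0060 × 111177 × 0.744190 = -496.4 m.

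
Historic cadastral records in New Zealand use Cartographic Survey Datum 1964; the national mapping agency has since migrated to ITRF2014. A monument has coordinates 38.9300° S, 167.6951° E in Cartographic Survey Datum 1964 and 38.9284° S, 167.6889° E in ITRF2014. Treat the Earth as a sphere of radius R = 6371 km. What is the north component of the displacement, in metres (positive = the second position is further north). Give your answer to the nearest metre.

ΔN = 178 m

Δφ = -38.9284° − -38.9300° = +0.0016°; Δλ = 167.6889° − 167.6951° = -0.0062°.
1° along a meridian = πR/180 = 111195 m.
ΔN = Δφ × 111195 = 177.9 m; ΔE = Δλ × 111195 × cos(-38.9300°) = -0.0062 × 111195 × 0.777914 = -536.3 m.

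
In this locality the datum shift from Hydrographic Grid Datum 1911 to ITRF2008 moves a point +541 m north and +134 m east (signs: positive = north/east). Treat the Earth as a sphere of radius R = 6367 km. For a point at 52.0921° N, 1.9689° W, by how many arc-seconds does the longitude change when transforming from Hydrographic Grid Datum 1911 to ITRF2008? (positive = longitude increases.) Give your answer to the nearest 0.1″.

At latitude 52.0921°, cos φ = 0.614394.
One radian of longitude at latitude φ spans R cos φ, so Δλ = ΔE / (R cos φ) = 134.0 / (6367000 × 0.614394) = 3.4255e-05 rad = 7.066″.

Δλ = 7.1″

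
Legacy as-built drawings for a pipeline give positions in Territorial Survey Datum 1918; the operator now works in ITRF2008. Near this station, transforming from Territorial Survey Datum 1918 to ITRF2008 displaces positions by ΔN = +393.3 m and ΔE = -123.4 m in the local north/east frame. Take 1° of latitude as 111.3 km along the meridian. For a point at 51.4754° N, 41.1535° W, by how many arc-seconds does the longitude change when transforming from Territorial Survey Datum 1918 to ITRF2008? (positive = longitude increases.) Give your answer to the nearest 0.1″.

At latitude 51.4754°, cos φ = 0.622851.
1° of longitude at this latitude = 111.3 × cos φ = 69.32 km, so Δλ = -123.4 / 69323.3 = -0.0017801° = -6.408″.

Δλ = -6.4″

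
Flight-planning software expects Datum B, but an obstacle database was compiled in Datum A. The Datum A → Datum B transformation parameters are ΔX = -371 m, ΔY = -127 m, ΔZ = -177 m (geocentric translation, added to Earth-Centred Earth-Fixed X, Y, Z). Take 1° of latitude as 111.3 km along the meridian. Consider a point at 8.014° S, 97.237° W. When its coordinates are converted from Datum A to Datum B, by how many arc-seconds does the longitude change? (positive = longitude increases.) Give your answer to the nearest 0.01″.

Δλ = -11.50″

sin φ = -0.139415, cos φ = 0.990234, sin λ = -0.992034, cos λ = -0.125974.
East component: ΔE = −sin λ·ΔX + cos λ·ΔY = −(-0.992034)(-371) + (-0.125974)(-127) = -352.05 m.
1° of latitude spans 111300 m; at latitude φ, 1° of longitude spans that × cos φ = 110213.0 m, so Δλ = -352.05 / 110213.0 × 3600 = -11.499″.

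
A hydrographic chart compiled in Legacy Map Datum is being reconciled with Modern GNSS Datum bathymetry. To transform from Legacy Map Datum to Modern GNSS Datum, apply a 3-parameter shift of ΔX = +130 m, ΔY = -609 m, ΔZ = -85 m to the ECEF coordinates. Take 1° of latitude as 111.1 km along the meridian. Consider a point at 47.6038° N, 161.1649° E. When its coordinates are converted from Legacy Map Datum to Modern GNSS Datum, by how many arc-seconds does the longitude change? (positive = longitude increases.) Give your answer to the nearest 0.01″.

Δλ = 25.68″

sin φ = 0.738500, cos φ = 0.674253, sin λ = 0.322846, cos λ = -0.946452.
East component: ΔE = −sin λ·ΔX + cos λ·ΔY = −(0.322846)(130) + (-0.946452)(-609) = 534.42 m.
1° of latitude spans 111100 m; at latitude φ, 1° of longitude spans that × cos φ = 74909.6 m, so Δλ = 534.42 / 74909.6 × 3600 = 25.683″.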